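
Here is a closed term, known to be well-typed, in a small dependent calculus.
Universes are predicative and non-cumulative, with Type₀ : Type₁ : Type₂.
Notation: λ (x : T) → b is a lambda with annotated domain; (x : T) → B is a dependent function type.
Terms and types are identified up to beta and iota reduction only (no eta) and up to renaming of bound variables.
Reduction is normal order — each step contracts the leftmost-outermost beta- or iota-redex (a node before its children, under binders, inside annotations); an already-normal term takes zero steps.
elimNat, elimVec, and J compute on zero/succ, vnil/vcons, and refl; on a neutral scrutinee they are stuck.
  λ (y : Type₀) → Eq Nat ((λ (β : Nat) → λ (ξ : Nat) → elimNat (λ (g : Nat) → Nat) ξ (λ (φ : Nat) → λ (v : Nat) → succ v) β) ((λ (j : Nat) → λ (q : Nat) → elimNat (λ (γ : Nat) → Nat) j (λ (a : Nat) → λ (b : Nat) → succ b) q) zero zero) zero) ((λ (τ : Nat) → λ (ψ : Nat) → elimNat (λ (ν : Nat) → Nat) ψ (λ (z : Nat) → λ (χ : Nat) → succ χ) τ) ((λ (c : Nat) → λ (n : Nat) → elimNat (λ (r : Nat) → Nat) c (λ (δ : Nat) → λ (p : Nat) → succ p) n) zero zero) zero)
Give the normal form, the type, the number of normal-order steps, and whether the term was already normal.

resulting normal form:
  λ (y : Type₀) → Eq Nat zero zero
inferred type:
  (y : Type₀) → Type₀
steps to reach normal form (normal order): 12
started in normal form: no
first contracted redex: a beta-redex


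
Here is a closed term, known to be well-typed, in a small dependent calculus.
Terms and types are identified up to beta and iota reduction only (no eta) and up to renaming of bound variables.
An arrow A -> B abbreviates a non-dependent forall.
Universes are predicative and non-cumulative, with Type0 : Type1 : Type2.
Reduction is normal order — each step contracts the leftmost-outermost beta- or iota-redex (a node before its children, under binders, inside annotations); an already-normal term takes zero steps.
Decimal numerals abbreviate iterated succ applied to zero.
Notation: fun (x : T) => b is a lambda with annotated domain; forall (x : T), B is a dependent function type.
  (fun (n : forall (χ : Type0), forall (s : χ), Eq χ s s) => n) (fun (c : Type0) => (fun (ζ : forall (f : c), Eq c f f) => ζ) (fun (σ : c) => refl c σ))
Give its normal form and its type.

normal form:
  fun (n : Type0) => fun (χ : n) => refl n χ
type:
  forall (n : Type0), forall (χ : n), Eq n χ χ
observation: the term reaches its normal form after 2 normal-order steps.


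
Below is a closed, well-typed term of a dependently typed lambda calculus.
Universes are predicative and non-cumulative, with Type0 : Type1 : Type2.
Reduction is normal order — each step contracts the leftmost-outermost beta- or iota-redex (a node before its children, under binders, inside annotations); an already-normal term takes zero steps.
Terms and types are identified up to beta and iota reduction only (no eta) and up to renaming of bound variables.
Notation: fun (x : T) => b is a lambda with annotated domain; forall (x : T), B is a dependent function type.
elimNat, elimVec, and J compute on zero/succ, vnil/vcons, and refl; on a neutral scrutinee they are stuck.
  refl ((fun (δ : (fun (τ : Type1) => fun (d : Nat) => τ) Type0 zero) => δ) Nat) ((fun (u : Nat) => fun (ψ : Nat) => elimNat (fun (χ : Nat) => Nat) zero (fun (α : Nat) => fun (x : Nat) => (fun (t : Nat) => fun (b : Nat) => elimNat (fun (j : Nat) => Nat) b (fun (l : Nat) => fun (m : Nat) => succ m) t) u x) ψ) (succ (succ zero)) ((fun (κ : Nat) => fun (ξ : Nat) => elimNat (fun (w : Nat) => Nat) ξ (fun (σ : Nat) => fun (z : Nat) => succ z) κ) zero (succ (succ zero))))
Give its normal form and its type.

resulting normal form:
  refl Nat (succ (succ (succ (succ zero))))
the term's type:
  Eq Nat (succ (succ (succ (succ zero)))) (succ (succ (succ (succ zero))))


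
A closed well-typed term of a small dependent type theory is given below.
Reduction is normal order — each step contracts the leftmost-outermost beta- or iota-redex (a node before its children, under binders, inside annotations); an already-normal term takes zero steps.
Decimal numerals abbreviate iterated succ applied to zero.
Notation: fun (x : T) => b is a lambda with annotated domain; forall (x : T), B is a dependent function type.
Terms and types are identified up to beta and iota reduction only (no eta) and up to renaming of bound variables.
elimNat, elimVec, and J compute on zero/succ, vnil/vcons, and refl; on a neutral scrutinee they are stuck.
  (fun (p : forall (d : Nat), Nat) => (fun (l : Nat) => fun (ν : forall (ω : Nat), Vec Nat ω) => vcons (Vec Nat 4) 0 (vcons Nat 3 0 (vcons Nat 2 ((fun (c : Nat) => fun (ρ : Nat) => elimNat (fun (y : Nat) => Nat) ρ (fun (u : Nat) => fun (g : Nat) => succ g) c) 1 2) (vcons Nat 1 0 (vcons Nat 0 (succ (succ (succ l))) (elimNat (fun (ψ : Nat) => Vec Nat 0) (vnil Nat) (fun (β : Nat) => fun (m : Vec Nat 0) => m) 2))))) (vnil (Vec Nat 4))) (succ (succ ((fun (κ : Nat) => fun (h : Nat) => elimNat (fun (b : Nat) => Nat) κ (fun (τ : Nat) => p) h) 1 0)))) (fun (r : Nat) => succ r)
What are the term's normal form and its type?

normal form:
  fun (p : forall (d : Nat), Vec Nat d) => vcons (Vec Nat 4) 0 (vcons Nat 3 0 (vcons Nat 2 3 (vcons Nat 1 0 (vcons Nat 0 6 (vnil Nat))))) (vnil (Vec Nat 4))
the term's type:
  forall (p : forall (d : Nat), Vec Nat d), Vec (Vec Nat 4) 1


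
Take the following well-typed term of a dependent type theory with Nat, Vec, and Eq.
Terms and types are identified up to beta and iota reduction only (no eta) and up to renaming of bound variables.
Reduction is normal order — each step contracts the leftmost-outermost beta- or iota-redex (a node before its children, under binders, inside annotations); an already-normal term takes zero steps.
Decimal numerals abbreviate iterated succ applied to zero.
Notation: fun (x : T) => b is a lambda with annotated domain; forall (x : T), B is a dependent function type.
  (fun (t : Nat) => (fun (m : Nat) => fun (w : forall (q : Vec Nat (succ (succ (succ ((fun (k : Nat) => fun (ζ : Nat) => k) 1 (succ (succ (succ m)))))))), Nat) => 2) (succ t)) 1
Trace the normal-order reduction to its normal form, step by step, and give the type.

normal-order reduction:
  (fun (t : Nat) => (fun (m : Nat) => fun (w : forall (q : Vec Nat (succ (succ (succ ((fun (k : Nat) => fun (ζ : Nat) => k) 1 (succ (succ (succ m)))))))), Nat) => 2) (succ t)) 1
  ~> (fun (t : Nat) => fun (m : forall (w : Vec Nat (succ (succ (succ ((fun (q : Nat) => fun (k : Nat) => q) 1 (succ (succ (succ t)))))))), Nat) => 2) 2
  ~> fun (t : forall (m : Vec Nat (succ (succ (succ ((fun (w : Nat) => fun (q : Nat) => w) 1 5))))), Nat) => 2
  ~> fun (t : forall (m : Vec Nat (succ (succ (succ ((fun (w : Nat) => 1) 5))))), Nat) => 2
  ~> fun (t : forall (m : Vec Nat 4), Nat) => 2
type:
  forall (t : forall (m : Vec Nat 4), Nat), Nat


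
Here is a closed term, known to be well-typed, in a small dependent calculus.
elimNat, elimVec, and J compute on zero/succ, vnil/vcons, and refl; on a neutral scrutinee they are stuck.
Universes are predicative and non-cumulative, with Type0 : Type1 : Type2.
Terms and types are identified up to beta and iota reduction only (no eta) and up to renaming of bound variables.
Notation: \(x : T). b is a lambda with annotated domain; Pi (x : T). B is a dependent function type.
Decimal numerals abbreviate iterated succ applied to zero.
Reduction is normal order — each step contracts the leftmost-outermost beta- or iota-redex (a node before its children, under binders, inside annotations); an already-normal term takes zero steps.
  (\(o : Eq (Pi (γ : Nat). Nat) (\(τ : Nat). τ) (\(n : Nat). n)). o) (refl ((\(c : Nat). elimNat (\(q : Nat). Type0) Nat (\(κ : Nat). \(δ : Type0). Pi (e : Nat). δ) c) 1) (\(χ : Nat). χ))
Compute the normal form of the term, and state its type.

resulting normal form:
  refl (Pi (o : Nat). Nat) (\(γ : Nat). γ)
inferred type:
  Eq (Pi (o : Nat). Nat) (\(γ : Nat). γ) (\(τ : Nat). τ)


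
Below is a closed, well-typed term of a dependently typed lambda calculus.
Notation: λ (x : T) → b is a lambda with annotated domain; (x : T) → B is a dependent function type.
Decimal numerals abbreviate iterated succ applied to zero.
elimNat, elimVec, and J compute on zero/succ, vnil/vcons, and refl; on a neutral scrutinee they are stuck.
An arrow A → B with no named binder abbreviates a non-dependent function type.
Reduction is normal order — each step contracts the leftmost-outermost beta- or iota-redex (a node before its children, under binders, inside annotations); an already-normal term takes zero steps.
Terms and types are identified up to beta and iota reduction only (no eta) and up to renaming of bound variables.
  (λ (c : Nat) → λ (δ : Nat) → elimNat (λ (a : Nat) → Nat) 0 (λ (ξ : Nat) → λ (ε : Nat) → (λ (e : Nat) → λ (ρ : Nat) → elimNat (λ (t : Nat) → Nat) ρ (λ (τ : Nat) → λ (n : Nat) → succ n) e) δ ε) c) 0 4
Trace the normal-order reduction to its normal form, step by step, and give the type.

reduction (normal order):
  (λ (c : Nat) → λ (δ : Nat) → elimNat (λ (a : Nat) → Nat) 0 (λ (ξ : Nat) → λ (ε : Nat) → (λ (e : Nat) → λ (ρ : Nat) → elimNat (λ (t : Nat) → Nat) ρ (λ (τ : Nat) → λ (n : Nat) → succ n) e) δ ε) c) 0 4
  ~> (λ (c : Nat) → elimNat (λ (δ : Nat) → Nat) 0 (λ (a : Nat) → λ (ξ : Nat) → (λ (ε : Nat) → λ (e : Nat) → elimNat (λ (ρ : Nat) → Nat) e (λ (t : Nat) → λ (τ : Nat) → succ τ) ε) c ξ) 0) 4
  ~> elimNat (λ (c : Nat) → Nat) 0 (λ (δ : Nat) → λ (a : Nat) → (λ (ξ : Nat) → λ (ε : Nat) → elimNat (λ (e : Nat) → Nat) ε (λ (ρ : Nat) → λ (t : Nat) → succ t) ξ) 4 a) 0
  ~> 0
inferred type:
  Nat


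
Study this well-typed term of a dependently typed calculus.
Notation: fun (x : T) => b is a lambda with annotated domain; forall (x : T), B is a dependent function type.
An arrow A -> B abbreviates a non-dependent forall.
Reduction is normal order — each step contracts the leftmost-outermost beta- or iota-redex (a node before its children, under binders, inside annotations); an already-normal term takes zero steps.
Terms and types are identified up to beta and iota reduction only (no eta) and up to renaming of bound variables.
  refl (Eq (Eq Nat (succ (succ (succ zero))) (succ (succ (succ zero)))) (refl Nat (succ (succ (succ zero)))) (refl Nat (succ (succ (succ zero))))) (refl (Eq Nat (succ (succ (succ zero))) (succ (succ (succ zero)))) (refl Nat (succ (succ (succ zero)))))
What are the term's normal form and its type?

normal form:
  refl (Eq (Eq Nat (succ (succ (succ zero))) (succ (succ (succ zero)))) (refl Nat (succ (succ (succ zero)))) (refl Nat (succ (succ (succ zero))))) (refl (Eq Nat (succ (succ (succ zero))) (succ (succ (succ zero)))) (refl Nat (succ (succ (succ zero)))))
inferred type:
  Eq (Eq (Eq Nat (succ (succ (succ zero))) (succ (succ (succ zero)))) (refl Nat (succ (succ (succ zero)))) (refl Nat (succ (succ (succ zero))))) (refl (Eq Nat (succ (succ (succ zero))) (succ (succ (succ zero)))) (refl Nat (succ (succ (succ zero))))) (refl (Eq Nat (succ (succ (succ zero))) (succ (succ (succ zero)))) (refl Nat (succ (succ (succ zero)))))
observation: the term is already in normal form.


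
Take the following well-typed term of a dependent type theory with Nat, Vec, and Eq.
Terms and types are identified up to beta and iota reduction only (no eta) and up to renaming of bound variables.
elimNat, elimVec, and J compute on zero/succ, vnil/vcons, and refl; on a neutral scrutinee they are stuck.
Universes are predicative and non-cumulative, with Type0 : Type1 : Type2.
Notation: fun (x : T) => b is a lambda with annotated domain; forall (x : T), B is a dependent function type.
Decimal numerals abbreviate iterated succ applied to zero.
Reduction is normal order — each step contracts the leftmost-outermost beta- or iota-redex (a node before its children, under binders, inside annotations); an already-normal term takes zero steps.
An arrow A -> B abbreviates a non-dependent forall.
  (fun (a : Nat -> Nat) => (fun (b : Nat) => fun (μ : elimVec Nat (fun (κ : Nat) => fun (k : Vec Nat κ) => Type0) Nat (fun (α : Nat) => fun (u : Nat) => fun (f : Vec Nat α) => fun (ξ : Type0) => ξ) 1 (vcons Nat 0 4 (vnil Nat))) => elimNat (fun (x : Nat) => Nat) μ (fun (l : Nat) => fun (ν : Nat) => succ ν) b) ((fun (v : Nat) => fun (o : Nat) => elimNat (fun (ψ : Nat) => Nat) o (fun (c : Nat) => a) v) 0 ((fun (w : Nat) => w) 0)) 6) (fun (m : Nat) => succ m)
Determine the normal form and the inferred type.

resulting normal form:
  6
inferred type:
  Nat


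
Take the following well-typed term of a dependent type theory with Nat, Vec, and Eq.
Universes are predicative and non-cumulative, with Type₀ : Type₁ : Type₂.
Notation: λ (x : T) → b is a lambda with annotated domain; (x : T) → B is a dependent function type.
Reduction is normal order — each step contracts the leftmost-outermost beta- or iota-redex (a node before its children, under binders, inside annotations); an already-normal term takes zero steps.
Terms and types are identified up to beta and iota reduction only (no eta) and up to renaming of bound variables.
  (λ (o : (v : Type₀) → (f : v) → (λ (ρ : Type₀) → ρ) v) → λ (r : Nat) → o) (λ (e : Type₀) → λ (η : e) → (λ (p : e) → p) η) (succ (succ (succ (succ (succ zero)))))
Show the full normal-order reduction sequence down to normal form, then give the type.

reduction (normal order):
  (λ (o : (v : Type₀) → (f : v) → (λ (ρ : Type₀) → ρ) v) → λ (r : Nat) → o) (λ (e : Type₀) → λ (η : e) → (λ (p : e) → p) η) (succ (succ (succ (succ (succ zero)))))
  ~> (λ (o : Nat) → λ (v : Type₀) → λ (f : v) → (λ (ρ : v) → ρ) f) (succ (succ (succ (succ (succ zero)))))
  ~> λ (o : Type₀) → λ (v : o) → (λ (f : o) → f) v
  ~> λ (o : Type₀) → λ (v : o) → v
inferred type:
  (o : Type₀) → (v : o) → o


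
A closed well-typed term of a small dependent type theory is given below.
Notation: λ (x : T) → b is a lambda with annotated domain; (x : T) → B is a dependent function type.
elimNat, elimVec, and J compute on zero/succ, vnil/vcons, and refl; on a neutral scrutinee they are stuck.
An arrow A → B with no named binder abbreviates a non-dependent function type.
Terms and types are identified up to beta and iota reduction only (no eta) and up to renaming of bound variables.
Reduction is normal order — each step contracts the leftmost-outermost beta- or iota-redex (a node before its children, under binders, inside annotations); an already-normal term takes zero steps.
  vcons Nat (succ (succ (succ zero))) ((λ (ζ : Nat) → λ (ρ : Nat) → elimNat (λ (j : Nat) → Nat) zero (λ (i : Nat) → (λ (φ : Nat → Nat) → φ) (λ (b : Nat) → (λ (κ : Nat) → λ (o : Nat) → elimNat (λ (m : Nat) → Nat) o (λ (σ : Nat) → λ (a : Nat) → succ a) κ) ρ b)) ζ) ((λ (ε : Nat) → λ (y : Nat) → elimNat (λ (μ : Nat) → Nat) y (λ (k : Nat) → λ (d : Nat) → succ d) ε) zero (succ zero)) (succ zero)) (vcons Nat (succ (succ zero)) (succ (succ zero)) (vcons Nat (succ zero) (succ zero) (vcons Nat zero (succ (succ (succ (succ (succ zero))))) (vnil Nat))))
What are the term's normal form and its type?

normal form:
  vcons Nat (succ (succ (succ zero))) (succ zero) (vcons Nat (succ (succ zero)) (succ (succ zero)) (vcons Nat (succ zero) (succ zero) (vcons Nat zero (succ (succ (succ (succ (succ zero))))) (vnil Nat))))
inferred type:
  Vec Nat (succ (succ (succ (succ zero))))


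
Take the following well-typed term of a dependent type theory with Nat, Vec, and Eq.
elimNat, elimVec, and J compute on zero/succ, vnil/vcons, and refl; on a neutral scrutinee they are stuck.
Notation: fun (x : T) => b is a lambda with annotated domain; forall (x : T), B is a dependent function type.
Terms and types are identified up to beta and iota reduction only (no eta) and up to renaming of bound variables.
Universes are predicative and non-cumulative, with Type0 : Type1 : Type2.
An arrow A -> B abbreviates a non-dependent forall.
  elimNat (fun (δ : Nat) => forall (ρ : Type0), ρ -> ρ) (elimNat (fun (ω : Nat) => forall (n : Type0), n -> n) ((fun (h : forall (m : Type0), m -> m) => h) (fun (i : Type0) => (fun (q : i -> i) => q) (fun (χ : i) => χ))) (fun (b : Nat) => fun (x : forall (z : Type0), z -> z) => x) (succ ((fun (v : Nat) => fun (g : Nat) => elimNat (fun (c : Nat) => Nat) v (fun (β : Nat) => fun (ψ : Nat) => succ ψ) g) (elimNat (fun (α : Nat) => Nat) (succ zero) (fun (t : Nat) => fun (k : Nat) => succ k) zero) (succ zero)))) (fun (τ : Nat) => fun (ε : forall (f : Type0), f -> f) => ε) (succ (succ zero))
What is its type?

the term's type:
  forall (δ : Type0), δ -> δ


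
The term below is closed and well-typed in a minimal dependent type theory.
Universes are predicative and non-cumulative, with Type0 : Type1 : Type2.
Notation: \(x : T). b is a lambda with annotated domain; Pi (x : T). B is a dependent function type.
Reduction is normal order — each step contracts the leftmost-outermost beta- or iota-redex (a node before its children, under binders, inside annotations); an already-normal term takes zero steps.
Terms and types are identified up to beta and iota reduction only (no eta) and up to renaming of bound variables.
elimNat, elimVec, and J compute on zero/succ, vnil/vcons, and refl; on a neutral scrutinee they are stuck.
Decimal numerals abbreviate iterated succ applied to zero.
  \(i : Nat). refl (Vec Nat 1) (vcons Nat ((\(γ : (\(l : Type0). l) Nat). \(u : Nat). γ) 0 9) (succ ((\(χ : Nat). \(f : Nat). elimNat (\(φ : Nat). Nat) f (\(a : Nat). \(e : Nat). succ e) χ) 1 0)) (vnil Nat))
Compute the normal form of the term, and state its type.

normal form:
  \(i : Nat). refl (Vec Nat 1) (vcons Nat 0 2 (vnil Nat))
the term's type:
  Pi (i : Nat). Eq (Vec Nat 1) (vcons Nat 0 2 (vnil Nat)) (vcons Nat 0 2 (vnil Nat))


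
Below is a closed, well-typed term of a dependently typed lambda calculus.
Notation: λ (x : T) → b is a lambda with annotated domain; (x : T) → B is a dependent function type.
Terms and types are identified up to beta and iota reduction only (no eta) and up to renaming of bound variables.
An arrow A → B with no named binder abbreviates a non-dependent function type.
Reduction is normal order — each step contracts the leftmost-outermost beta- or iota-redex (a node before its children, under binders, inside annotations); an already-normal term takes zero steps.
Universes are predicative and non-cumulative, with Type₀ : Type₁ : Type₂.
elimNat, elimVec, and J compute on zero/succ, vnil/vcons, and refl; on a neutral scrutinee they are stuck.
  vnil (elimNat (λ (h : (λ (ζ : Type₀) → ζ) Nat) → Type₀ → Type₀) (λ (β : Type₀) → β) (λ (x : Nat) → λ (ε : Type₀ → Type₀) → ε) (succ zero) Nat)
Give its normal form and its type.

reduced normal form:
  vnil Nat
the term's type:
  Vec Nat zero
observation: normalization takes exactly 5 steps under the normal-order strategy.


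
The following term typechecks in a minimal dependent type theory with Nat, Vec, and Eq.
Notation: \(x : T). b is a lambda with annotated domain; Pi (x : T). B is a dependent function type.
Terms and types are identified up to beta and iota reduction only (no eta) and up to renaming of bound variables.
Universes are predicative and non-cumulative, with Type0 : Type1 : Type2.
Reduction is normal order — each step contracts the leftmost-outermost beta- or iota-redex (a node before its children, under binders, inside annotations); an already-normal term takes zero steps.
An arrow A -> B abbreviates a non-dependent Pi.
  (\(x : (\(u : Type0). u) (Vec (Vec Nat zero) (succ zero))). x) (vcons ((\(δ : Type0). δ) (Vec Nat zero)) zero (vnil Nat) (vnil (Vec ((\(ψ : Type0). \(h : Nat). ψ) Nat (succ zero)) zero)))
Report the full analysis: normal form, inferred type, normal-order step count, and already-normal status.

resulting normal form:
  vcons (Vec Nat zero) zero (vnil Nat) (vnil (Vec Nat zero))
inferred type:
  Vec (Vec Nat zero) (succ zero)
reduction steps (normal order): 4
already normal: no
first redex: a beta-redex


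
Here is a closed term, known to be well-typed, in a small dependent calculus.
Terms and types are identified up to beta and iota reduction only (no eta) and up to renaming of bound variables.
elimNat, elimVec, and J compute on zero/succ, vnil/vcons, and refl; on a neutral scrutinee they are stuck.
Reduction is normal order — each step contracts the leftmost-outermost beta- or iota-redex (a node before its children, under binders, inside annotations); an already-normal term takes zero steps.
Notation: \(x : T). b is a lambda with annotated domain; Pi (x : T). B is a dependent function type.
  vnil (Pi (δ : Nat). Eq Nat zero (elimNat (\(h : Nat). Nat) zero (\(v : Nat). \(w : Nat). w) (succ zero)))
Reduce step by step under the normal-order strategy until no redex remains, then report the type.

normal-order reduction sequence:
  vnil (Pi (δ : Nat). Eq Nat zero (elimNat (\(h : Nat). Nat) zero (\(v : Nat). \(w : Nat). w) (succ zero)))
  ~> vnil (Pi (δ : Nat). Eq Nat zero ((\(h : Nat). \(v : Nat). v) zero (elimNat (\(w : Nat). Nat) zero (\(θ : Nat). \(β : Nat). β) zero)))
  ~> vnil (Pi (δ : Nat). Eq Nat zero ((\(h : Nat). h) (elimNat (\(v : Nat). Nat) zero (\(w : Nat). \(θ : Nat). θ) zero)))
  ~> vnil (Pi (δ : Nat). Eq Nat zero (elimNat (\(h : Nat). Nat) zero (\(v : Nat). \(w : Nat). w) zero))
  ~> vnil (Pi (δ : Nat). Eq Nat zero zero)
type:
  Vec (Pi (δ : Nat). Eq Nat zero zero) zero


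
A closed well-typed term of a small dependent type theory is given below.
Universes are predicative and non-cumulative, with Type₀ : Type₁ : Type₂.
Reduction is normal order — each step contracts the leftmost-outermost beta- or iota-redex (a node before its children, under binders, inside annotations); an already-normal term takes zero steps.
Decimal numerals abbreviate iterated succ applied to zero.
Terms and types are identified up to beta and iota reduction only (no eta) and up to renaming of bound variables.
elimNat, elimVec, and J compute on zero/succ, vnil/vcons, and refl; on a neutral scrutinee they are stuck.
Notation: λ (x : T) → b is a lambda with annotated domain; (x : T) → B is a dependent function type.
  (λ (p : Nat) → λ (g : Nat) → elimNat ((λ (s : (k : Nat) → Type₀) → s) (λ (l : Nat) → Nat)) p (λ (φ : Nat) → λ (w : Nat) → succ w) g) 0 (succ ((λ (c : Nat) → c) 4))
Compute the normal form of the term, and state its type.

normal form:
  5
the term's type:
  Nat


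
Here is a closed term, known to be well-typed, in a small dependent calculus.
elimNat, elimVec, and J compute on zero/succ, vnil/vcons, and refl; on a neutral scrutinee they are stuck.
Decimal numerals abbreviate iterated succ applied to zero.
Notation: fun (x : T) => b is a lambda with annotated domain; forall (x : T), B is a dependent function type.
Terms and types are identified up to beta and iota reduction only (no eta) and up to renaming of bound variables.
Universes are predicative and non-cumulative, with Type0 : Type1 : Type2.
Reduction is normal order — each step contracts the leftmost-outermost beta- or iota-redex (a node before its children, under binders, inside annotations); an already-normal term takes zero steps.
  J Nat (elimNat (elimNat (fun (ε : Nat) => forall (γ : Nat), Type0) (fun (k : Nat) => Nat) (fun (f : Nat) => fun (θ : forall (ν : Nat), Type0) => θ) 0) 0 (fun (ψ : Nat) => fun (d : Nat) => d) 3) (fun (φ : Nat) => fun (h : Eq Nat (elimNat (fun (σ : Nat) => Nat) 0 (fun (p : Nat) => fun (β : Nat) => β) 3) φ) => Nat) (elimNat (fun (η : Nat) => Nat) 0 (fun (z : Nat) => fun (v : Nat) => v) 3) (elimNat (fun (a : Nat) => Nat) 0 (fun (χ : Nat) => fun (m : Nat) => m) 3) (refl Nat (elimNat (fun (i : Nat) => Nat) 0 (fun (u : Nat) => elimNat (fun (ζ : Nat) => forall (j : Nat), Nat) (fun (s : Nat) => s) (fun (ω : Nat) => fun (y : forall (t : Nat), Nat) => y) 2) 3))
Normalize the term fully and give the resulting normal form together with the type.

reduced normal form:
  0
type:
  Nat
observation: contracting a J iota-redex first, the term normalizes in 11 steps.


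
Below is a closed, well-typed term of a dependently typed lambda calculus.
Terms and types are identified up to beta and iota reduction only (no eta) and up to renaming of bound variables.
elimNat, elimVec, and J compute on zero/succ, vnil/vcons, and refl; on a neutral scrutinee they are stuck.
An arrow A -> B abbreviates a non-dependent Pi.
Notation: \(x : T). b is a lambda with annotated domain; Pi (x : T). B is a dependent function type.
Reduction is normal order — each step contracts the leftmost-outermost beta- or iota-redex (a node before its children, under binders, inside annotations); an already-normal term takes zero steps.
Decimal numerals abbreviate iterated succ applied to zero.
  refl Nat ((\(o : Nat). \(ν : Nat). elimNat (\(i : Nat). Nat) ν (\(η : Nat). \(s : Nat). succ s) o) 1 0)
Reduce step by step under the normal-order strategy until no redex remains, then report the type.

reduction (normal order):
  refl Nat ((\(o : Nat). \(ν : Nat). elimNat (\(i : Nat). Nat) ν (\(η : Nat). \(s : Nat). succ s) o) 1 0)
  ~> refl Nat ((\(o : Nat). elimNat (\(ν : Nat). Nat) o (\(i : Nat). \(η : Nat). succ η) 1) 0)
  ~> refl Nat (elimNat (\(o : Nat). Nat) 0 (\(ν : Nat). \(i : Nat). succ i) 1)
  ~> refl Nat ((\(o : Nat). \(ν : Nat). succ ν) 0 (elimNat (\(i : Nat). Nat) 0 (\(η : Nat). \(s : Nat). succ s) 0))
  ~> refl Nat ((\(o : Nat). succ o) (elimNat (\(ν : Nat). Nat) 0 (\(i : Nat). \(η : Nat). succ η) 0))
  ~> refl Nat (succ (elimNat (\(o : Nat). Nat) 0 (\(ν : Nat). \(i : Nat). succ i) 0))
  ~> refl Nat 1
the term's type:
  Eq Nat 1 1


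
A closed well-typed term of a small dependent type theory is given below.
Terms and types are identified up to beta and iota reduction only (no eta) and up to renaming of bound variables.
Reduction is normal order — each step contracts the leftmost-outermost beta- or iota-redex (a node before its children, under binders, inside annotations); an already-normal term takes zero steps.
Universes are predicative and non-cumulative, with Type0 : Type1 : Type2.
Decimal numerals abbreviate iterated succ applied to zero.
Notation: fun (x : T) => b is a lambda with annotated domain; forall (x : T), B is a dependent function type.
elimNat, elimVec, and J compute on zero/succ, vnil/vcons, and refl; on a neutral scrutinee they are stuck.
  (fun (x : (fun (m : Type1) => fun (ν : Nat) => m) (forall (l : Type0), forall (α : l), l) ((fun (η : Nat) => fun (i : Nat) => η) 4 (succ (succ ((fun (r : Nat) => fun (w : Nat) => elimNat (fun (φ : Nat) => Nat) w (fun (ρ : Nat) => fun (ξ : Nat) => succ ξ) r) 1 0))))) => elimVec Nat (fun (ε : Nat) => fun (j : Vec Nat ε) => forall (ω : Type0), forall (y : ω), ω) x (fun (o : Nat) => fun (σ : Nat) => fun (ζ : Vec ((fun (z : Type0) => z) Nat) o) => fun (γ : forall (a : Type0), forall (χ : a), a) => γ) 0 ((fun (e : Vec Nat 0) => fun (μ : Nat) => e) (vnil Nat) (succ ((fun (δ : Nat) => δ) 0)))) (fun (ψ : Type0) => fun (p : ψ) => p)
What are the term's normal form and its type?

reduced normal form:
  fun (x : Type0) => fun (m : x) => m
inferred type:
  forall (x : Type0), forall (m : x), x
observation: 5 normal-order steps normalize the term, beginning with a beta-redex.


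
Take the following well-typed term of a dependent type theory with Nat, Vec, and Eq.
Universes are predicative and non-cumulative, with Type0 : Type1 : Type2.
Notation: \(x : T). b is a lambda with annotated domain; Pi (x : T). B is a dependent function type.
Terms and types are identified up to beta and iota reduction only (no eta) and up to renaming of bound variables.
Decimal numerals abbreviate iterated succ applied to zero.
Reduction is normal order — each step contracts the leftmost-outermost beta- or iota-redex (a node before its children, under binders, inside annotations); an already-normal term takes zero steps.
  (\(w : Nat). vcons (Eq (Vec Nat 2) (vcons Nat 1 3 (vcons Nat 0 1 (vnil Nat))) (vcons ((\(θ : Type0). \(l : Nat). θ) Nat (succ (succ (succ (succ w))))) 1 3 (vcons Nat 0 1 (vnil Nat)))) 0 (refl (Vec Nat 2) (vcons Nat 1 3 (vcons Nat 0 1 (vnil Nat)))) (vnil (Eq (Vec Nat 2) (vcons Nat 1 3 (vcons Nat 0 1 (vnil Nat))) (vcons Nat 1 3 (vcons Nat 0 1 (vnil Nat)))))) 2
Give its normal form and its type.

resulting normal form:
  vcons (Eq (Vec Nat 2) (vcons Nat 1 3 (vcons Nat 0 1 (vnil Nat))) (vcons Nat 1 3 (vcons Nat 0 1 (vnil Nat)))) 0 (refl (Vec Nat 2) (vcons Nat 1 3 (vcons Nat 0 1 (vnil Nat)))) (vnil (Eq (Vec Nat 2) (vcons Nat 1 3 (vcons Nat 0 1 (vnil Nat))) (vcons Nat 1 3 (vcons Nat 0 1 (vnil Nat)))))
inferred type:
  Vec (Eq (Vec Nat 2) (vcons Nat 1 3 (vcons Nat 0 1 (vnil Nat))) (vcons Nat 1 3 (vcons Nat 0 1 (vnil Nat)))) 1


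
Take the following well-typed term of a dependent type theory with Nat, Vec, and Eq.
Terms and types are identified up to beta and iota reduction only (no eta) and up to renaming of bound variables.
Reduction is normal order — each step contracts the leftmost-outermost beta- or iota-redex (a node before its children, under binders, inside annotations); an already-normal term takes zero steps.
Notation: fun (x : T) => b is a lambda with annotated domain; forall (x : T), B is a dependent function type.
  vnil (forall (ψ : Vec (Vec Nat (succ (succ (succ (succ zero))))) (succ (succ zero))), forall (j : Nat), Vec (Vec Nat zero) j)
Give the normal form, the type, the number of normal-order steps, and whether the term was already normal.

reduced normal form:
  vnil (forall (ψ : Vec (Vec Nat (succ (succ (succ (succ zero))))) (succ (succ zero))), forall (j : Nat), Vec (Vec Nat zero) j)
inferred type:
  Vec (forall (ψ : Vec (Vec Nat (succ (succ (succ (succ zero))))) (succ (succ zero))), forall (j : Nat), Vec (Vec Nat zero) j) zero
steps to reach normal form (normal order): 0
term was already normal: yes


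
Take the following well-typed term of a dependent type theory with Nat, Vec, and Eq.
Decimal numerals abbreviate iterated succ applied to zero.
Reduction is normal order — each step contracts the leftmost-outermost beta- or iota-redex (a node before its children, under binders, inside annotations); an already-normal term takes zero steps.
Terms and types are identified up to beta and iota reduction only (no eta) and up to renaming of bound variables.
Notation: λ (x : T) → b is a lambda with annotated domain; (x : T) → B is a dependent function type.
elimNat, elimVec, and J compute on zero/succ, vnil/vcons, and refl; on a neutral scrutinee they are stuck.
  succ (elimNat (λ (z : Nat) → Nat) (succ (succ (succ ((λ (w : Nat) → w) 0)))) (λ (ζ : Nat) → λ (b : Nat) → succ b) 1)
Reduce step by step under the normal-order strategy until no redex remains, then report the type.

reduction (normal order):
  succ (elimNat (λ (z : Nat) → Nat) (succ (succ (succ ((λ (w : Nat) → w) 0)))) (λ (ζ : Nat) → λ (b : Nat) → succ b) 1)
  ~> succ ((λ (z : Nat) → λ (w : Nat) → succ w) 0 (elimNat (λ (ζ : Nat) → Nat) (succ (succ (succ ((λ (b : Nat) → b) 0)))) (λ (ψ : Nat) → λ (n : Nat) → succ n) 0))
  ~> succ ((λ (z : Nat) → succ z) (elimNat (λ (w : Nat) → Nat) (succ (succ (succ ((λ (ζ : Nat) → ζ) 0)))) (λ (b : Nat) → λ (ψ : Nat) → succ ψ) 0))
  ~> succ (succ (elimNat (λ (z : Nat) → Nat) (succ (succ (succ ((λ (w : Nat) → w) 0)))) (λ (ζ : Nat) → λ (b : Nat) → succ b) 0))
  ~> succ (succ (succ (succ (succ ((λ (z : Nat) → z) 0)))))
  ~> 5
type:
  Nat


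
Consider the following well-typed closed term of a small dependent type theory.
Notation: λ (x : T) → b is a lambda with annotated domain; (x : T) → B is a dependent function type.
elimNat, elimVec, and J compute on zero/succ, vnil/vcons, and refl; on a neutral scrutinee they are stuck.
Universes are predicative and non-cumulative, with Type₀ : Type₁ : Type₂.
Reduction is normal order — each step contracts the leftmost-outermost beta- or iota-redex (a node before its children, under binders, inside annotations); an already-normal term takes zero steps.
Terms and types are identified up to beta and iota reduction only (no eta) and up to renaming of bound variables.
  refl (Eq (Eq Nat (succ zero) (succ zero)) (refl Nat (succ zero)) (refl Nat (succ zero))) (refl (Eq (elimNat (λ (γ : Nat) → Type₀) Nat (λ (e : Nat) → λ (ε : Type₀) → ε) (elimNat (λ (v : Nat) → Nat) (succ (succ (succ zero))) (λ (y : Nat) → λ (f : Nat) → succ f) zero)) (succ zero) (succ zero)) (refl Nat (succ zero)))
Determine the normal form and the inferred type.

resulting normal form:
  refl (Eq (Eq Nat (succ zero) (succ zero)) (refl Nat (succ zero)) (refl Nat (succ zero))) (refl (Eq Nat (succ zero) (succ zero)) (refl Nat (succ zero)))
inferred type:
  Eq (Eq (Eq Nat (succ zero) (succ zero)) (refl Nat (succ zero)) (refl Nat (succ zero))) (refl (Eq Nat (succ zero) (succ zero)) (refl Nat (succ zero))) (refl (Eq Nat (succ zero) (succ zero)) (refl Nat (succ zero)))
observation: reduction starts at an elimNat iota-redex, and 11 normal-order steps reach the normal form.


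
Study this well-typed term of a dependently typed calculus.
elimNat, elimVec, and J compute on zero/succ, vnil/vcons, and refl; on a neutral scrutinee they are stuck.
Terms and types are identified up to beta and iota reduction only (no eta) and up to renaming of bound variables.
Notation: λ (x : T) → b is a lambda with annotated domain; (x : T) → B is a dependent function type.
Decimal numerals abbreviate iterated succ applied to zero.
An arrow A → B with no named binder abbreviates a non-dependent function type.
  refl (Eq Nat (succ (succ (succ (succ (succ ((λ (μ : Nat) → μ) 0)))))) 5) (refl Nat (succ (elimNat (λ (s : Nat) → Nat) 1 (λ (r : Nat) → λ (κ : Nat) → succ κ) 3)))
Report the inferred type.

inferred type:
  Eq (Eq Nat 5 5) (refl Nat 5) (refl Nat 5)


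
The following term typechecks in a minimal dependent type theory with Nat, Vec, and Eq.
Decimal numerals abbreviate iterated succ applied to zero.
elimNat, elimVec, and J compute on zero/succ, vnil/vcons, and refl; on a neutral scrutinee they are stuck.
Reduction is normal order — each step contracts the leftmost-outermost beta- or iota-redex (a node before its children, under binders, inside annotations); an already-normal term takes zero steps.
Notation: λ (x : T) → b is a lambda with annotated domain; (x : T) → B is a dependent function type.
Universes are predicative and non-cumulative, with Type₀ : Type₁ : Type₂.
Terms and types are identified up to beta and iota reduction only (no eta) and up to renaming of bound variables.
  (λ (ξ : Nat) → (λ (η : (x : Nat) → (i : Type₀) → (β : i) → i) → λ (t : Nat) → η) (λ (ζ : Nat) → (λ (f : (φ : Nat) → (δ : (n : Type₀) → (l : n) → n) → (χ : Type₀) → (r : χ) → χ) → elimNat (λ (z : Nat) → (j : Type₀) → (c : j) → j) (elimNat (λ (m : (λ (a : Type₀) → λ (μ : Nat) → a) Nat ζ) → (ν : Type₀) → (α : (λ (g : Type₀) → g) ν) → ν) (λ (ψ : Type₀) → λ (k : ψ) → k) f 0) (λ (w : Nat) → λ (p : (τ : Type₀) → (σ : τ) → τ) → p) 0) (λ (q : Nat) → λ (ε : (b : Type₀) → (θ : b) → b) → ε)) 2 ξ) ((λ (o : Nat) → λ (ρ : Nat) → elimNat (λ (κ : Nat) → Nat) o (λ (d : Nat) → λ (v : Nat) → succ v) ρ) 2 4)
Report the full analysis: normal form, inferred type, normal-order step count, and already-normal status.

resulting normal form:
  λ (ξ : Type₀) → λ (η : ξ) → η
inferred type:
  (ξ : Type₀) → (η : ξ) → ξ
normal-order step count: 7
already normal: no
first contracted redex: a beta-redex


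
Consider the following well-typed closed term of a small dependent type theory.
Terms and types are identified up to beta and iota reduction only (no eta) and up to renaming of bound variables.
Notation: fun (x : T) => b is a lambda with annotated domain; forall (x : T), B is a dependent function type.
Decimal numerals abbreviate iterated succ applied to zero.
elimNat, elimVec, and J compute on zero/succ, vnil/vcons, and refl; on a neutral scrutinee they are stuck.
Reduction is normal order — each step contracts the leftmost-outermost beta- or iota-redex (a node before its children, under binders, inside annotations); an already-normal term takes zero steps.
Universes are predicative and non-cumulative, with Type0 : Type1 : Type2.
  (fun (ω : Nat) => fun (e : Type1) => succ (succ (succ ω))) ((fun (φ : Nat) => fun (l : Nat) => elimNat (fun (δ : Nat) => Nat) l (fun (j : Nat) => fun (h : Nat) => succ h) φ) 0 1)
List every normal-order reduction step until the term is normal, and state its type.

reduction (normal order):
  (fun (ω : Nat) => fun (e : Type1) => succ (succ (succ ω))) ((fun (φ : Nat) => fun (l : Nat) => elimNat (fun (δ : Nat) => Nat) l (fun (j : Nat) => fun (h : Nat) => succ h) φ) 0 1)
  ~> fun (ω : Type1) => succ (succ (succ ((fun (e : Nat) => fun (φ : Nat) => elimNat (fun (l : Nat) => Nat) φ (fun (δ : Nat) => fun (j : Nat) => succ j) e) 0 1)))
  ~> fun (ω : Type1) => succ (succ (succ ((fun (e : Nat) => elimNat (fun (φ : Nat) => Nat) e (fun (l : Nat) => fun (δ : Nat) => succ δ) 0) 1)))
  ~> fun (ω : Type1) => succ (succ (succ (elimNat (fun (e : Nat) => Nat) 1 (fun (φ : Nat) => fun (l : Nat) => succ l) 0)))
  ~> fun (ω : Type1) => 4
inferred type:
  forall (ω : Type1), Nat


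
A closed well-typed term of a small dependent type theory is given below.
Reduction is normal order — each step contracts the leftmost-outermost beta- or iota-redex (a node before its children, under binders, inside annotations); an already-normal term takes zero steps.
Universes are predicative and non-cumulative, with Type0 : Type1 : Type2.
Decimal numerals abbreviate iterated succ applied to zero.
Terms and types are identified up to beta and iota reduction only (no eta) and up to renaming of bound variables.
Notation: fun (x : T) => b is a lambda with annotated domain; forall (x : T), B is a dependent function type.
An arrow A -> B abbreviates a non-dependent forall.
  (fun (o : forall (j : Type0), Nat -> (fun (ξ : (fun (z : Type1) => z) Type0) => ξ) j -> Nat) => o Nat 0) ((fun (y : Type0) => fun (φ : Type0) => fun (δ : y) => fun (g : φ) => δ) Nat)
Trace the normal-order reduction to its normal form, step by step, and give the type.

normal-order reduction:
  (fun (o : forall (j : Type0), Nat -> (fun (ξ : (fun (z : Type1) => z) Type0) => ξ) j -> Nat) => o Nat 0) ((fun (y : Type0) => fun (φ : Type0) => fun (δ : y) => fun (g : φ) => δ) Nat)
  ~> (fun (o : Type0) => fun (j : Type0) => fun (ξ : o) => fun (z : j) => ξ) Nat Nat 0
  ~> (fun (o : Type0) => fun (j : Nat) => fun (ξ : o) => j) Nat 0
  ~> (fun (o : Nat) => fun (j : Nat) => o) 0
  ~> fun (o : Nat) => 0
inferred type:
  Nat -> Nat


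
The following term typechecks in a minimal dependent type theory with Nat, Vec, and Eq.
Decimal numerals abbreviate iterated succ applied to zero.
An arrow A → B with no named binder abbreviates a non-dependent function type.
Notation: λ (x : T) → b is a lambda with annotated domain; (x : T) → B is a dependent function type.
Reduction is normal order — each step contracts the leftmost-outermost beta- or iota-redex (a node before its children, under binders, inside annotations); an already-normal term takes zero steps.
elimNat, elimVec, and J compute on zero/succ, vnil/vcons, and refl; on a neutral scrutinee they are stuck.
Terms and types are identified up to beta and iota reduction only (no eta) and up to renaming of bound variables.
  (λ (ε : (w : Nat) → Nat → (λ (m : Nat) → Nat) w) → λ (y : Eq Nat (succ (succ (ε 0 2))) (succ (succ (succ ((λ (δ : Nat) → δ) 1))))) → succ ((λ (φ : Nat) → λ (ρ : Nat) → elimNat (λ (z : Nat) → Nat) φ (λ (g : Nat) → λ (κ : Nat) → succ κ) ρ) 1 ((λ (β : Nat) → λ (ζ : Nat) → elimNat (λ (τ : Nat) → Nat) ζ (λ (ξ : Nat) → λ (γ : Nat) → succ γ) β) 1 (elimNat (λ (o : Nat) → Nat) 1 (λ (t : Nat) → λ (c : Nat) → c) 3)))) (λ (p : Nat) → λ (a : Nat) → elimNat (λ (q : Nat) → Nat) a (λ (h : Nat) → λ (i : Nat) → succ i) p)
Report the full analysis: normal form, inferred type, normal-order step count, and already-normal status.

reduced normal form:
  λ (ε : Eq Nat 4 4) → 4
inferred type:
  Eq Nat 4 4 → Nat
steps to reach normal form (normal order): 30
term was already normal: no
first contracted redex: a beta-redex
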